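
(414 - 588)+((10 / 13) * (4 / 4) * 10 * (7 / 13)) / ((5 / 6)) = -28566 / 169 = -169.03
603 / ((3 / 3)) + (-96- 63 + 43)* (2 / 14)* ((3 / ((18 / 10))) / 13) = 600.88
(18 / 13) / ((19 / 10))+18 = 4626 / 247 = 18.73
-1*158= -158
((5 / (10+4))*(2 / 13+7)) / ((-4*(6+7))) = -465 / 9464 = -0.05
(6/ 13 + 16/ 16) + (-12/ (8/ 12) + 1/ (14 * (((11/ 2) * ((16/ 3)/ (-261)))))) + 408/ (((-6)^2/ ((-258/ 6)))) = -24240569/ 48048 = -504.51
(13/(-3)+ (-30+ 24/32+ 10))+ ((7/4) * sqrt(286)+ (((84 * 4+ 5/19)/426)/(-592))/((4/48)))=-28269925/1197912+ 7 * sqrt(286)/4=6.00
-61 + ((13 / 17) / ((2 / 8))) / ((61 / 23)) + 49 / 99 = -59.35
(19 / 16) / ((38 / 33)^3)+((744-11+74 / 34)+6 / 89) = 51457260873 / 69912704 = 736.02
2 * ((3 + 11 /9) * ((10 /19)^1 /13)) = 40 /117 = 0.34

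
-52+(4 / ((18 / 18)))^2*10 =108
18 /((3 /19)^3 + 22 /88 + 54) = 493848 /1488511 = 0.33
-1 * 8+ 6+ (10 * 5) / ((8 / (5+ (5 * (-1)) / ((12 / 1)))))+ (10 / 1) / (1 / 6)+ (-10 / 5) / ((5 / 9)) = 19931 / 240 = 83.05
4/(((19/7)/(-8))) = -224/19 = -11.79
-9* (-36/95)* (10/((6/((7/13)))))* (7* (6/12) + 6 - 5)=3402/247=13.77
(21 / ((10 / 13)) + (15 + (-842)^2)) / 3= 7090063 / 30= 236335.43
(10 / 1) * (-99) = -990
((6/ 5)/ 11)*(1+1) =0.22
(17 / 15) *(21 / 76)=119 / 380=0.31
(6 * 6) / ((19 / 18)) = 648 / 19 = 34.11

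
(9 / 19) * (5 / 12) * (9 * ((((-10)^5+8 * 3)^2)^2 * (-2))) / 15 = -23661481868164120683.79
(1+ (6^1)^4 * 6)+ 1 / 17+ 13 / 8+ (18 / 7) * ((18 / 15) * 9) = 37158727 / 4760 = 7806.46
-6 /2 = -3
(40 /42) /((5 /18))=24 /7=3.43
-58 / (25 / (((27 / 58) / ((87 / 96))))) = -864 / 725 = -1.19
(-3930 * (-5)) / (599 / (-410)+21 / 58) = -116819250 / 6533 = -17881.41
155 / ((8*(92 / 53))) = 8215 / 736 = 11.16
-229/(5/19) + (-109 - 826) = -9026/5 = -1805.20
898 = 898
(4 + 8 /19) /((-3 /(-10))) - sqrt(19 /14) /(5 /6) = 13.34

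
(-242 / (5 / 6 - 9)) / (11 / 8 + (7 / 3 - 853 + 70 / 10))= -34848 / 990535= -0.04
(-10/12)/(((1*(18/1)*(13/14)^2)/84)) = -6860/1521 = -4.51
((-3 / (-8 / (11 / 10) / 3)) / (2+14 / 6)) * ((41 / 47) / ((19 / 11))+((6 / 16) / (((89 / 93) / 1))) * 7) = 47180529 / 50865280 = 0.93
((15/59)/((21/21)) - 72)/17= -4.22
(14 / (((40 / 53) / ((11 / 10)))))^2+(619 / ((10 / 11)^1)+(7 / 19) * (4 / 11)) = 9174247249 / 8360000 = 1097.40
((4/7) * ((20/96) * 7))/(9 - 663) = -5/3924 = -0.00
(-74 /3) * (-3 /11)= 74 /11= 6.73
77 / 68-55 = -3663 / 68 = -53.87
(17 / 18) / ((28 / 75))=425 / 168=2.53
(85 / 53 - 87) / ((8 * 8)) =-2263 / 1696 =-1.33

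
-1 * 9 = -9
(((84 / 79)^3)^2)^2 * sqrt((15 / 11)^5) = 27767319078887130503577600 * sqrt(165) / 78650801183158298150697971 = 4.53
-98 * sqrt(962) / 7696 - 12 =-12 - 49 * sqrt(962) / 3848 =-12.39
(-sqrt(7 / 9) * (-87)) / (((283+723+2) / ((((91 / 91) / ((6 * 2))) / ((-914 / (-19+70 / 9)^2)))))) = -295829 * sqrt(7) / 895515264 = -0.00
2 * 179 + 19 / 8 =360.38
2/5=0.40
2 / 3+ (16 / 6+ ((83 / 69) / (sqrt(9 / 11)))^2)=218609 / 42849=5.10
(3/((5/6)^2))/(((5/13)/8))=11232/125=89.86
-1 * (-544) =544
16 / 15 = 1.07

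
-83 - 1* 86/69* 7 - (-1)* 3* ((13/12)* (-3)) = -28007/276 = -101.47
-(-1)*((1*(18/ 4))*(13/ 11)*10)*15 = 8775/ 11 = 797.73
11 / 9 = 1.22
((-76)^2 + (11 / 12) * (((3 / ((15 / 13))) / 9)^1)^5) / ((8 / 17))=217430297231791 / 17714700000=12274.00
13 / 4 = 3.25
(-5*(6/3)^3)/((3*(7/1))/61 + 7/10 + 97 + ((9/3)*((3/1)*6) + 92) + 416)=-24400/402627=-0.06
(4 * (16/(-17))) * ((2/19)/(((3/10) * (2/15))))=-3200/323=-9.91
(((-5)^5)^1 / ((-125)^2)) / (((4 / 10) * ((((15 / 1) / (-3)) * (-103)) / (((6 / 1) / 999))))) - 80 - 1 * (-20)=-10289701 / 171495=-60.00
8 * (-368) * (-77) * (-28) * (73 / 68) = -115837568 / 17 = -6813974.59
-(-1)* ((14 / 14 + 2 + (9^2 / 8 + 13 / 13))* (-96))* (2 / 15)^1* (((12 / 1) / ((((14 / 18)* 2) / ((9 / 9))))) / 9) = -5424 / 35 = -154.97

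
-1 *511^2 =-261121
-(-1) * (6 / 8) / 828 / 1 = 1 / 1104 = 0.00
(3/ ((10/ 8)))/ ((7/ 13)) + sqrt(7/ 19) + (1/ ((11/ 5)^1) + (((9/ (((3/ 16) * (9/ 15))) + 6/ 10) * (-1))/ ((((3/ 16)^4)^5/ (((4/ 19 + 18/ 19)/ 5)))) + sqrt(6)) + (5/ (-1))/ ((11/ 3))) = -825311896386153821766749926262/ 127529139466575 + sqrt(133)/ 19 + sqrt(6) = -6471555440883886.56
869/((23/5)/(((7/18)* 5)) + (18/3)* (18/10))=152075/2304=66.00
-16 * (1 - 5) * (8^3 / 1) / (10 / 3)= 49152 / 5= 9830.40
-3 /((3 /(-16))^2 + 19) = -768 /4873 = -0.16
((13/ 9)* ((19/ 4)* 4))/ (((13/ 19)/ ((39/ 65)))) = 361/ 15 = 24.07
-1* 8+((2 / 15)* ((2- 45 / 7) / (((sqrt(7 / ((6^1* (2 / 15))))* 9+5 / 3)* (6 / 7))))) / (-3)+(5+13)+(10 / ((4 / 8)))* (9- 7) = 186* sqrt(35) / 127075+11436626 / 228735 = 50.01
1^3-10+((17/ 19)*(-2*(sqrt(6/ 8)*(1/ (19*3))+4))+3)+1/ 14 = -3481/ 266-17*sqrt(3)/ 1083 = -13.11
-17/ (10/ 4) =-34/ 5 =-6.80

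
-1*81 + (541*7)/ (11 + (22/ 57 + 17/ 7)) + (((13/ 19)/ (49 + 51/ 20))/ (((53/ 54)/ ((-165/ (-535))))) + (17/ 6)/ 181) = 1211721581777185/ 6273430375368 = 193.15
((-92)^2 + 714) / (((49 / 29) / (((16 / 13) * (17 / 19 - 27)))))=-162481664 / 931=-174523.81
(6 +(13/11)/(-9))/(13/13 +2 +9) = 581/1188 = 0.49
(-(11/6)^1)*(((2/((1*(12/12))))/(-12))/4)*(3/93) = 11/4464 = 0.00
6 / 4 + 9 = 21 / 2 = 10.50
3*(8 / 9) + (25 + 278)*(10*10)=90908 / 3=30302.67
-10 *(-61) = 610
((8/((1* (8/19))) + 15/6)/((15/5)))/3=43/18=2.39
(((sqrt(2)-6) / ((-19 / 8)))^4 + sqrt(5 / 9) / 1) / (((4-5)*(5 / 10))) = -14188544 / 130321-2*sqrt(5) / 3 + 393216*sqrt(2) / 6859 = -29.29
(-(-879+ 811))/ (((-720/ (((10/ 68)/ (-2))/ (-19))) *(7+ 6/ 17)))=-17/ 342000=-0.00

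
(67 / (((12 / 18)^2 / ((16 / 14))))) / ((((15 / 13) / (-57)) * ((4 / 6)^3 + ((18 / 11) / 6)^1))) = -6805458 / 455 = -14957.05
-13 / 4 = -3.25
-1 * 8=-8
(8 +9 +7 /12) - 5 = 12.58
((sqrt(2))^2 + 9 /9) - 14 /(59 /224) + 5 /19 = -55926 /1121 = -49.89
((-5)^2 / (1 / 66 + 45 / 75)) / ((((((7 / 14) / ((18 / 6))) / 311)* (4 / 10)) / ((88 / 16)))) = 211674375 / 203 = 1042730.91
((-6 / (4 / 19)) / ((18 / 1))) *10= -95 / 6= -15.83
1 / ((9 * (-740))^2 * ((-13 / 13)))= -0.00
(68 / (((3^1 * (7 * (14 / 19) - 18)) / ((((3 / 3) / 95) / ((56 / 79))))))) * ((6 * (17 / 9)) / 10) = -22831 / 768600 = -0.03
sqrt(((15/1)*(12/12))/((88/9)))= 3*sqrt(330)/44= 1.24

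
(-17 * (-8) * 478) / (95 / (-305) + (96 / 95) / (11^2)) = -45583284560 / 212549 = -214460.12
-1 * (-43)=43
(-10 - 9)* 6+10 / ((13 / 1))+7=-106.23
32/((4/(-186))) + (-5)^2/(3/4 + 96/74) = -447164/303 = -1475.79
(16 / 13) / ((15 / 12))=64 / 65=0.98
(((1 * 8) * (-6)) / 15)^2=256 / 25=10.24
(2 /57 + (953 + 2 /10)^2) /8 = 647370571 /5700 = 113573.78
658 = 658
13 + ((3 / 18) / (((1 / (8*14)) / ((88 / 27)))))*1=5981 / 81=73.84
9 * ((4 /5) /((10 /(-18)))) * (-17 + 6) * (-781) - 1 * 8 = -2783684 /25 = -111347.36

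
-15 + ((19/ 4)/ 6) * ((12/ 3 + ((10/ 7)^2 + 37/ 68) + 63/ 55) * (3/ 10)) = -13.16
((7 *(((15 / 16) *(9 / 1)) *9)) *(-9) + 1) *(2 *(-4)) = 76529 / 2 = 38264.50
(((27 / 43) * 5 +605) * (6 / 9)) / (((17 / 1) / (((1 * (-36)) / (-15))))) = 41840 / 731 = 57.24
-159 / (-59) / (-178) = -159 / 10502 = -0.02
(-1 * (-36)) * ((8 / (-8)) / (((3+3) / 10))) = -60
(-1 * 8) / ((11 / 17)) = -136 / 11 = -12.36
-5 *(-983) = 4915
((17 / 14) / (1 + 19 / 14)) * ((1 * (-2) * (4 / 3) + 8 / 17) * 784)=-87808 / 99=-886.95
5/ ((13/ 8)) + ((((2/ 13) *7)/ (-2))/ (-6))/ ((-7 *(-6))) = 1441/ 468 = 3.08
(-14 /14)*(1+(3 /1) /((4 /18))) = -14.50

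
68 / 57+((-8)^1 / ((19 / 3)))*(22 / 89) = 4468 / 5073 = 0.88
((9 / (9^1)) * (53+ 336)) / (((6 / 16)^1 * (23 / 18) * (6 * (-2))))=-1556 / 23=-67.65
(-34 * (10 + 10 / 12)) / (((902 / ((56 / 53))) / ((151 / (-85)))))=54964 / 71709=0.77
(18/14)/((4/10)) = 45/14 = 3.21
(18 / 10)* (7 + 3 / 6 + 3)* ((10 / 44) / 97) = 0.04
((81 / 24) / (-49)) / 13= -0.01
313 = 313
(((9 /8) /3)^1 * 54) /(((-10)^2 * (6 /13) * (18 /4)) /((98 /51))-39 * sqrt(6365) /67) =142424919 * sqrt(6365) /115097784820 + 2644604235 /11509778482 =0.33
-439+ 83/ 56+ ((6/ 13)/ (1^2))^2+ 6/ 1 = -4081869/ 9464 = -431.30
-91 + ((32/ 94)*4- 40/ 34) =-72561/ 799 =-90.81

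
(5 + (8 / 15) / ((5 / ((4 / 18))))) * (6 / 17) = 6782 / 3825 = 1.77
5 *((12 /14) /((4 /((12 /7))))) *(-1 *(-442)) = 39780 /49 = 811.84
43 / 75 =0.57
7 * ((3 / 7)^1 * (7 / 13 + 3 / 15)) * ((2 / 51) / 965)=96 / 1066325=0.00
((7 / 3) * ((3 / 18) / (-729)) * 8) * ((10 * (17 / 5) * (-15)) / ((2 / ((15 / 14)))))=850 / 729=1.17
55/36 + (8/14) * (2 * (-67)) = -18911/252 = -75.04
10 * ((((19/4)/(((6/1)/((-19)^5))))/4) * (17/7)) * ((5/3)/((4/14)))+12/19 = -379895485619/5472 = -69425344.59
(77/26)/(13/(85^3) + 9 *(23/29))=1371341125/3305230552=0.41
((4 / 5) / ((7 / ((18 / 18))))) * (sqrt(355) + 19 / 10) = 38 / 175 + 4 * sqrt(355) / 35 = 2.37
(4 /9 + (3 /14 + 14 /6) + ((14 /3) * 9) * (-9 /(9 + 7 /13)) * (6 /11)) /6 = -800189 /257796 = -3.10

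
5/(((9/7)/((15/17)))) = 175/51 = 3.43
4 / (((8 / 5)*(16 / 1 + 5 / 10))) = 5 / 33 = 0.15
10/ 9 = 1.11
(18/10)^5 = 59049/3125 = 18.90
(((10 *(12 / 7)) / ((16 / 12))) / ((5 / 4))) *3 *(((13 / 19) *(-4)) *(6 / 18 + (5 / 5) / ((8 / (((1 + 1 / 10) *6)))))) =-97.82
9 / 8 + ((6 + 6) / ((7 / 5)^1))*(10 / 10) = 9.70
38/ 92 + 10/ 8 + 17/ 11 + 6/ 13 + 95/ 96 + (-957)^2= 289175297903/ 315744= 915853.66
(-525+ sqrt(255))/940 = -105/188+ sqrt(255)/940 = -0.54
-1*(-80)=80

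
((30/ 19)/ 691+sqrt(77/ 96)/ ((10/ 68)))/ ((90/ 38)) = 2/ 2073+323 * sqrt(462)/ 2700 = 2.57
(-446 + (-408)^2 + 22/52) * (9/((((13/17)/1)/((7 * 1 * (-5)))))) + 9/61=-1409999444703/20618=-68386819.51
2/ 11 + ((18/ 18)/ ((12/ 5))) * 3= 63/ 44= 1.43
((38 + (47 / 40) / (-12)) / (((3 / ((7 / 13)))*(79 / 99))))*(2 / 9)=1400861 / 739440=1.89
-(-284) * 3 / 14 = 426 / 7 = 60.86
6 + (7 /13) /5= 6.11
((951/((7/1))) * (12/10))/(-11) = -5706/385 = -14.82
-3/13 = -0.23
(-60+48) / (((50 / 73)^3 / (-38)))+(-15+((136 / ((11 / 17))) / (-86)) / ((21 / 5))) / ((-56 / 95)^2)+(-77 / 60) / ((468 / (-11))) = 78261959733625849 / 56945889000000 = 1374.32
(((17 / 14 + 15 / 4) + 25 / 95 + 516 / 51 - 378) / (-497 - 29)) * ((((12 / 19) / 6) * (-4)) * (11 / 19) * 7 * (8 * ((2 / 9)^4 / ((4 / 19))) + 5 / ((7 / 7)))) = -5.99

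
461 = 461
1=1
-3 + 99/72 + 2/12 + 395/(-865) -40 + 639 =2479097/4152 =597.09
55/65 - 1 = -2/13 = -0.15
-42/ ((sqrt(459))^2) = -14/ 153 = -0.09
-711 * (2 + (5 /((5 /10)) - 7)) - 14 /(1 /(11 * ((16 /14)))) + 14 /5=-18641 /5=-3728.20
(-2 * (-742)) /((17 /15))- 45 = 21495 /17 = 1264.41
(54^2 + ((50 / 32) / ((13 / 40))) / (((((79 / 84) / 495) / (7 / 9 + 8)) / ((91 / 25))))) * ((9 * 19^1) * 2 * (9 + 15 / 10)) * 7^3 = 103175671158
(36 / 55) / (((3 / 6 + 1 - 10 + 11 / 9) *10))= -324 / 36025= -0.01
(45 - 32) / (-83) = -13 / 83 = -0.16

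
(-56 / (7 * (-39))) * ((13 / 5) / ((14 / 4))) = 16 / 105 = 0.15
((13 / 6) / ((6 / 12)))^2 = 169 / 9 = 18.78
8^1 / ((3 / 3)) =8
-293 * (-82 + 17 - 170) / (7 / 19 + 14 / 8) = 5232980 / 161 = 32502.98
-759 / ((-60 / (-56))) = -3542 / 5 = -708.40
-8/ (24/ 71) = -71/ 3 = -23.67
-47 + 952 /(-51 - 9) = -943 /15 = -62.87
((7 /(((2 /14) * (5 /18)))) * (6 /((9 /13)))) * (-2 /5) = -611.52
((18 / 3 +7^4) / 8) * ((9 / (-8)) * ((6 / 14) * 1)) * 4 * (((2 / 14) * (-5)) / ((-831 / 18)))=-974835 / 108584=-8.98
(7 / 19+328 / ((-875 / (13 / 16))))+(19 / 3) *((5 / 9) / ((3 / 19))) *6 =120089821 / 897750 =133.77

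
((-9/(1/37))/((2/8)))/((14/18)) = -11988/7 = -1712.57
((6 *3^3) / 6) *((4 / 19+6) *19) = 3186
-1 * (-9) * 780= 7020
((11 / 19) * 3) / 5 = 33 / 95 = 0.35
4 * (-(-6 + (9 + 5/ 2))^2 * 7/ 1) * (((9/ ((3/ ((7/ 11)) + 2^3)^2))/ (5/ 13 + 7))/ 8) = -1618617/ 2027776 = -0.80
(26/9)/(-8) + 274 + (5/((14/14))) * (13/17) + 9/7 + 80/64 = 299878/1071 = 280.00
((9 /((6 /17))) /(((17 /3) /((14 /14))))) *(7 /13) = 2.42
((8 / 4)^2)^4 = 256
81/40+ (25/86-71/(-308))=2.55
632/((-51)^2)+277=721109/2601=277.24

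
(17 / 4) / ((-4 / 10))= -85 / 8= -10.62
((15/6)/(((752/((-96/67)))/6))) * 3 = -270/3149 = -0.09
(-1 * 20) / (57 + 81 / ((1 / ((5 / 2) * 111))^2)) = -80 / 24950253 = -0.00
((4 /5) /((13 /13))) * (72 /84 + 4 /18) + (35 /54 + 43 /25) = 30539 /9450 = 3.23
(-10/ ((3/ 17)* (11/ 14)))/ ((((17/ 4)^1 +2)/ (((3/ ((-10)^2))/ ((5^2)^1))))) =-0.01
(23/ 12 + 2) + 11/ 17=931/ 204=4.56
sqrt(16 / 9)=4 / 3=1.33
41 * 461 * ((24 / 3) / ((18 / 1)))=75604 / 9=8400.44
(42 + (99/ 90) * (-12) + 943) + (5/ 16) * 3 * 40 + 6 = 10153/ 10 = 1015.30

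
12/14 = 6/7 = 0.86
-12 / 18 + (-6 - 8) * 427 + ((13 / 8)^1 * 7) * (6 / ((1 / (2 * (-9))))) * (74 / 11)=-470023 / 33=-14243.12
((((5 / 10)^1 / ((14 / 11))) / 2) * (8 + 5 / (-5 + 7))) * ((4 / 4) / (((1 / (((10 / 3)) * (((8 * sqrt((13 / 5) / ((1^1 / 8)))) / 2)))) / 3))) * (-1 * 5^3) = -4125 * sqrt(130) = -47032.24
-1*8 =-8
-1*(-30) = 30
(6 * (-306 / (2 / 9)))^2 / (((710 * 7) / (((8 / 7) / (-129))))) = -91014192 / 747985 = -121.68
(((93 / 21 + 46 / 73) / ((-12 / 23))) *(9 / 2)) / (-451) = 16215 / 167608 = 0.10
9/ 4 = 2.25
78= 78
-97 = -97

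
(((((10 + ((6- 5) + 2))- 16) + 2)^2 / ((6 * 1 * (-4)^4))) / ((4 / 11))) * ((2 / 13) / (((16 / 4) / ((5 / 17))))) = 55 / 2715648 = 0.00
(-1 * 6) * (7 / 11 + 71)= -4728 / 11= -429.82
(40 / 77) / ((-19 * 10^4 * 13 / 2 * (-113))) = 1 / 268643375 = 0.00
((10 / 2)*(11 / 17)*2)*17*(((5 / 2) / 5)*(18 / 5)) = 198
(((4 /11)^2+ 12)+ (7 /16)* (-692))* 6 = -421977 /242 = -1743.71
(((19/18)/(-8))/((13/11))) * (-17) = 3553/1872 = 1.90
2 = 2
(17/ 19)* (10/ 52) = 85/ 494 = 0.17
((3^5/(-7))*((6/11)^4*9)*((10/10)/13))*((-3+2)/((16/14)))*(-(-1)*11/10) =2.05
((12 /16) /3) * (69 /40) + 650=104069 /160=650.43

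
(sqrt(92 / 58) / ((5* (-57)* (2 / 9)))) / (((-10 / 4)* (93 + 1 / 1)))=3* sqrt(1334) / 1294850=0.00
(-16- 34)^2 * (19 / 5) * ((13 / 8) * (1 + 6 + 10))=524875 / 2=262437.50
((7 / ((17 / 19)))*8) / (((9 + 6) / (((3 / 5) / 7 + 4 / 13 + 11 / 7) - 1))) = 66728 / 16575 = 4.03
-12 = -12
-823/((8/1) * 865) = -0.12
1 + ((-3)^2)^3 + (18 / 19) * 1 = 13888 / 19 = 730.95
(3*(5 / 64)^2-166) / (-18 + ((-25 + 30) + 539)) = -679861 / 2154496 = -0.32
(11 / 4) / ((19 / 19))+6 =35 / 4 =8.75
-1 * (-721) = 721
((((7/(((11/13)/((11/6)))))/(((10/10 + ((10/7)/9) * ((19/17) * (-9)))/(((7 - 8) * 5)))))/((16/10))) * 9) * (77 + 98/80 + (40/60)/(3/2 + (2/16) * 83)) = 9663853745/172672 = 55966.54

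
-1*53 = -53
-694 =-694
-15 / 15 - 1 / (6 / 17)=-23 / 6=-3.83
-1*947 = -947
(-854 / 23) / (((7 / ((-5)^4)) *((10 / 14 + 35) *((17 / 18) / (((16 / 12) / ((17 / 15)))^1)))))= -768600 / 6647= -115.63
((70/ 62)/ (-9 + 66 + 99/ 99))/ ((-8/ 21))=-735/ 14384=-0.05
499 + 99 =598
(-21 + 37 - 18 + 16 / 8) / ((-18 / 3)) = 0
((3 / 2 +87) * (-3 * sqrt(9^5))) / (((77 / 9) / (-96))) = 55742256 / 77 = 723925.40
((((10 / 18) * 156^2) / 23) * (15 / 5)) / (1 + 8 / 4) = 13520 / 23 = 587.83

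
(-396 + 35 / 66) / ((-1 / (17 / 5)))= 443717 / 330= 1344.60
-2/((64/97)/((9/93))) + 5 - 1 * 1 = 3677/992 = 3.71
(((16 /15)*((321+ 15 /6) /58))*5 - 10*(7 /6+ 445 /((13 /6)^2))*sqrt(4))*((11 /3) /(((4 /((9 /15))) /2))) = -2078.39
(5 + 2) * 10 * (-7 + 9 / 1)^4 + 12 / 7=7852 / 7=1121.71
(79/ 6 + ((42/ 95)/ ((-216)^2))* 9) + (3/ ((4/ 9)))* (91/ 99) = 17489957/ 902880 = 19.37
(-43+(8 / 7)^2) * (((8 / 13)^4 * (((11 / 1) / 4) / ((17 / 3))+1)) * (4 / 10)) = -422590464 / 118956565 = -3.55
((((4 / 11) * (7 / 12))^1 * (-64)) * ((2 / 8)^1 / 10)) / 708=-14 / 29205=-0.00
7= 7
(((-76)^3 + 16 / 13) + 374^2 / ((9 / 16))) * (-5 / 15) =22265840 / 351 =63435.44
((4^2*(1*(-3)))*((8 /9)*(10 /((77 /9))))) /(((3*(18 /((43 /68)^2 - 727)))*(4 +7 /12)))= 35837856 /244783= 146.41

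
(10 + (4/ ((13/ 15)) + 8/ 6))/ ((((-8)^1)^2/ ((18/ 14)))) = 933/ 2912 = 0.32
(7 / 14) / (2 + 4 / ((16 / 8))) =1 / 8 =0.12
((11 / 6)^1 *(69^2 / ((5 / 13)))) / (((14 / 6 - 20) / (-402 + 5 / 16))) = 4375649421 / 8480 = 515996.39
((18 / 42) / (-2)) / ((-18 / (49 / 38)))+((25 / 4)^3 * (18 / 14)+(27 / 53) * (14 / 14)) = 425538373 / 1353408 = 314.42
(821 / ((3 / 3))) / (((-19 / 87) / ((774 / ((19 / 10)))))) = -552844980 / 361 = -1531426.54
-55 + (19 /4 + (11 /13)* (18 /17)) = -43629 /884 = -49.35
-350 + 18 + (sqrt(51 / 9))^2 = -979 / 3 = -326.33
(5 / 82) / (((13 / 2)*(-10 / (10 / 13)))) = -0.00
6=6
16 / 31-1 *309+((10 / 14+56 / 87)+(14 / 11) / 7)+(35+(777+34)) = 111945202 / 207669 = 539.06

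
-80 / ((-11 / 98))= 712.73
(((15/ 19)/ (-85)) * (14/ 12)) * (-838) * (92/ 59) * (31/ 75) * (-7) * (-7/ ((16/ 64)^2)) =6558094144/ 1429275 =4588.41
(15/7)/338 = 15/2366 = 0.01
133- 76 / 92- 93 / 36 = 35767 / 276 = 129.59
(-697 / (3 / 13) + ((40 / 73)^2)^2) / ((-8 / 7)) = 1801161471907 / 681557784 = 2642.71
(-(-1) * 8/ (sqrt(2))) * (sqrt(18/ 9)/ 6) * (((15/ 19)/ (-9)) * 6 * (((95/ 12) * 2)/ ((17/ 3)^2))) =-100/ 289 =-0.35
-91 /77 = -13 /11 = -1.18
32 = 32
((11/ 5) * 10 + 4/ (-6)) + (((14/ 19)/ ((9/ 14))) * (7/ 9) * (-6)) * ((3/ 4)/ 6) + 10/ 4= 23767/ 1026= 23.16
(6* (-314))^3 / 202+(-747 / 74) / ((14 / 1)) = -3463956779319 / 104636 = -33104827.97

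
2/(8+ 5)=2/13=0.15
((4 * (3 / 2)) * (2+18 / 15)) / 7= 96 / 35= 2.74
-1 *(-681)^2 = -463761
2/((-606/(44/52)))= -11/3939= -0.00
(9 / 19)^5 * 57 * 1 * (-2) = -354294 / 130321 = -2.72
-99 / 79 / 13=-99 / 1027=-0.10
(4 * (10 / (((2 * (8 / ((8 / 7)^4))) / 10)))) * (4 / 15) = 81920 / 7203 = 11.37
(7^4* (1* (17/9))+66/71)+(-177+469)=3085189/639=4828.15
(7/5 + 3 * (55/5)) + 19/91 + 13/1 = 21662/455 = 47.61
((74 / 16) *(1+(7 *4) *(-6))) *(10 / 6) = -30895 / 24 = -1287.29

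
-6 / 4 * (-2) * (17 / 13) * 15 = 765 / 13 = 58.85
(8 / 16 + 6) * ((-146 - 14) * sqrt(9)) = -3120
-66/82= -33/41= -0.80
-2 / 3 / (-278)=0.00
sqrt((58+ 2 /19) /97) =4*sqrt(127167) /1843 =0.77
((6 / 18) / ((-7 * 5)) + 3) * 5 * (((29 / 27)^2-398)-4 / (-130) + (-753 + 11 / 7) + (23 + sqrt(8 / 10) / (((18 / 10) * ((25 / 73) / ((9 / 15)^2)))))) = -117196689296 / 6965595 + 45844 * sqrt(5) / 13125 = -16817.27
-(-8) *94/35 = 21.49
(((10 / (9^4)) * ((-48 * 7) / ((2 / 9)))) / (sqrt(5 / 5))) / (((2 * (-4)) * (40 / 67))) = 469 / 972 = 0.48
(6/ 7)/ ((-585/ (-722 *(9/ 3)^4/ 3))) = 12996/ 455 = 28.56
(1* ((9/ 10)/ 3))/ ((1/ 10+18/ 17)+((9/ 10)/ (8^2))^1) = 3264/ 12761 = 0.26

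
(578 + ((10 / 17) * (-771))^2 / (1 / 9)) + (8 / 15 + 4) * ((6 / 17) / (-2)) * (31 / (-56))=37461484899 / 20230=1851778.79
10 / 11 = 0.91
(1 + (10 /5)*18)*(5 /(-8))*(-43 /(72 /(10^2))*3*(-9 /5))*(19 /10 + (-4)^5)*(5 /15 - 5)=-35572274.06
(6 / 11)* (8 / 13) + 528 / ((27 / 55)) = 1384672 / 1287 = 1075.89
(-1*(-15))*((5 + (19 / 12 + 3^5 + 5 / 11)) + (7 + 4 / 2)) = 170965 / 44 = 3885.57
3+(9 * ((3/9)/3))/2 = 7/2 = 3.50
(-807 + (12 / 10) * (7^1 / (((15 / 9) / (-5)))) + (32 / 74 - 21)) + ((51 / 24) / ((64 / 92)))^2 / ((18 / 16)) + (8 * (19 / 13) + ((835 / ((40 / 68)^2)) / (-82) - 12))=-1588864885859 / 1817487360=-874.21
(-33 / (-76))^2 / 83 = 1089 / 479408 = 0.00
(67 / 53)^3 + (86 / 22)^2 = 311665896 / 18014117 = 17.30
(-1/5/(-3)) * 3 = 1/5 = 0.20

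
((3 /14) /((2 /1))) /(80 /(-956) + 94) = 239 /209496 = 0.00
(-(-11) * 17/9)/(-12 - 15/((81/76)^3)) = -3680721/4320644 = -0.85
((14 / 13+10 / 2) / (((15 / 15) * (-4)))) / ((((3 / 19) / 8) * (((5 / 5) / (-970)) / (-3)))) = -2911940 / 13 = -223995.38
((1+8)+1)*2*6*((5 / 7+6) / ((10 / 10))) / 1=5640 / 7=805.71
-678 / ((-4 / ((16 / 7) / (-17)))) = -2712 / 119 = -22.79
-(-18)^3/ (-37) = -5832/ 37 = -157.62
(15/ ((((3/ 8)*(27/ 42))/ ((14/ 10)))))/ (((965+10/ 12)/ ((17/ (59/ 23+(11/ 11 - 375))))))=-613088/ 148520055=-0.00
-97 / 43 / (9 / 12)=-388 / 129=-3.01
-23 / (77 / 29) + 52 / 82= -25345 / 3157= -8.03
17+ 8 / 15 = 263 / 15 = 17.53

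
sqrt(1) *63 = 63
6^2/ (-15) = -12/ 5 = -2.40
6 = 6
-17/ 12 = -1.42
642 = 642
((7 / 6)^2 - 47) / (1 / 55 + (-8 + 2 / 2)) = 90365 / 13824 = 6.54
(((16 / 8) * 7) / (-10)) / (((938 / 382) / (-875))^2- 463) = 798021875 / 263917229886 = 0.00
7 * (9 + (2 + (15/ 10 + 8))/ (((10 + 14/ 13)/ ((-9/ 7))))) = 1717/ 32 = 53.66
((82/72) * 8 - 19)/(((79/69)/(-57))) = 38893/79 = 492.32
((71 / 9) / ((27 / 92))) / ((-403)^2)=6532 / 39465387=0.00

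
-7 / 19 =-0.37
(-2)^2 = 4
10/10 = 1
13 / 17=0.76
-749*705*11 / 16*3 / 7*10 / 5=-2489355 / 8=-311169.38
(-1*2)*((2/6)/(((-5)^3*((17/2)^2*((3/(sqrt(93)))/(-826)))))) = -6608*sqrt(93)/325125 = -0.20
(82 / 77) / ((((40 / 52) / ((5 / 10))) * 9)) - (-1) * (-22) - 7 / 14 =-77696 / 3465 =-22.42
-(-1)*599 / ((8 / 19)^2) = 216239 / 64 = 3378.73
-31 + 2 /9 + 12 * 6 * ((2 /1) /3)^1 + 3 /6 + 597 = 11065 /18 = 614.72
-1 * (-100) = 100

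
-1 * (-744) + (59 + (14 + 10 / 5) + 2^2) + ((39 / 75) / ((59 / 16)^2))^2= 6232878639959 / 7573350625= 823.00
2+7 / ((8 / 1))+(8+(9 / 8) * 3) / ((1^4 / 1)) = 57 / 4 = 14.25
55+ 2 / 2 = 56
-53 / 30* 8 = -212 / 15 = -14.13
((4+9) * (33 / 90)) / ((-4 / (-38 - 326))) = 13013 / 30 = 433.77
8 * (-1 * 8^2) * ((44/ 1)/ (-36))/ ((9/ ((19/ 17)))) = 107008/ 1377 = 77.71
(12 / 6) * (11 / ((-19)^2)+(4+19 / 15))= 57368 / 5415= 10.59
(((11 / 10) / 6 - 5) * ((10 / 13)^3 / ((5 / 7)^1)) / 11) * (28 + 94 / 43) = -2387140 / 283413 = -8.42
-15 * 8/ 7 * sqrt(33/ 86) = -60 * sqrt(2838)/ 301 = -10.62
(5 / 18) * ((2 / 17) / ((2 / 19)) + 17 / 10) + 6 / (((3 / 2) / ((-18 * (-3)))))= 132671 / 612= 216.78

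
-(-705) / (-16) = -705 / 16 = -44.06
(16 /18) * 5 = 40 /9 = 4.44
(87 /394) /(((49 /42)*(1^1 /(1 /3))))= 87 /1379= 0.06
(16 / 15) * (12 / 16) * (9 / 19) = 36 / 95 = 0.38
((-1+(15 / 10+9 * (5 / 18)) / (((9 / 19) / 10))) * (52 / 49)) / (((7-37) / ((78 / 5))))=-507676 / 11025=-46.05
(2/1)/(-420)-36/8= -473/105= -4.50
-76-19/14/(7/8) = -3800/49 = -77.55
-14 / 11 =-1.27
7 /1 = 7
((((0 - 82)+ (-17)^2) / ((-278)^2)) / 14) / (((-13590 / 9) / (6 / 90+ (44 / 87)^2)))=-280669 / 6870060710800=-0.00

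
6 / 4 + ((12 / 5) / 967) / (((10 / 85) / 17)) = 17973 / 9670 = 1.86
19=19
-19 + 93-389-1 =-316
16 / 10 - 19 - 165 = -912 / 5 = -182.40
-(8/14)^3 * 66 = -4224/343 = -12.31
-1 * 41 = -41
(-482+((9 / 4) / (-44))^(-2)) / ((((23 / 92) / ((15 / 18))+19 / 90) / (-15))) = 201650 / 69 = 2922.46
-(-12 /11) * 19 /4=57 /11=5.18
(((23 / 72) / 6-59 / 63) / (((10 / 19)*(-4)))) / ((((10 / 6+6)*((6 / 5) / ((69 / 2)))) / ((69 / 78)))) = 1167227 / 838656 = 1.39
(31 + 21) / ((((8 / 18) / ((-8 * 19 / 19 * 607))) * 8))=-71019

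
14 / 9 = 1.56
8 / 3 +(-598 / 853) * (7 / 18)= 18379 / 7677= 2.39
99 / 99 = 1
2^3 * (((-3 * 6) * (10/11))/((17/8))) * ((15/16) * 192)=-2073600/187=-11088.77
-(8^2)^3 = -262144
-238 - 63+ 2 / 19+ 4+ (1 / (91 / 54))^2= -296.54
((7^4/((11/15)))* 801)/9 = 3205335/11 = 291394.09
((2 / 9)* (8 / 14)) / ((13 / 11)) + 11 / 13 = 781 / 819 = 0.95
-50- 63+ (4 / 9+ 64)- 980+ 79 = -949.56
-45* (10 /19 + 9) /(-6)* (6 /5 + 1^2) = 157.18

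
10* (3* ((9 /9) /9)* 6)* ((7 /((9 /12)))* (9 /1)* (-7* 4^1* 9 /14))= -30240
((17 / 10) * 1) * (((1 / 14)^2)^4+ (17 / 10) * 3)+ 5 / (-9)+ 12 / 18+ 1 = 6495685530749 / 664105075200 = 9.78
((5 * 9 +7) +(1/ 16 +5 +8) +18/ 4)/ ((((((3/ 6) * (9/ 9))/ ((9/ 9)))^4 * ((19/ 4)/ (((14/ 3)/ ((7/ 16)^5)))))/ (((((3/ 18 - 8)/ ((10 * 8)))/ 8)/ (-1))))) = 81625088/ 97755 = 835.00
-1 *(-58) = 58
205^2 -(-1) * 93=42118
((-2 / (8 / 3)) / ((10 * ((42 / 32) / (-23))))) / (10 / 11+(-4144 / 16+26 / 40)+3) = -2024 / 391839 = -0.01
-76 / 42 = -1.81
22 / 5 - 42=-188 / 5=-37.60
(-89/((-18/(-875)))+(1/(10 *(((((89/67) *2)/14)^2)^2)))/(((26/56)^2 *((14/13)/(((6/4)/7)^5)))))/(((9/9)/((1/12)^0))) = -1270329454145873/293633687880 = -4326.24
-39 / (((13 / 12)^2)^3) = -8957952 / 371293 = -24.13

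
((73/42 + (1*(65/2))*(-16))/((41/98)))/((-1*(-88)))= -152369/10824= -14.08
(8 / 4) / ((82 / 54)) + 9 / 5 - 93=-18426 / 205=-89.88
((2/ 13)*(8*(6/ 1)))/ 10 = 48/ 65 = 0.74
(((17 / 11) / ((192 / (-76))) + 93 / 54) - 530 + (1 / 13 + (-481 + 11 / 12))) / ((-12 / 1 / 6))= 20775185 / 41184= 504.45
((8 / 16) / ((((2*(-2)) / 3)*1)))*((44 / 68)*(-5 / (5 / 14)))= 231 / 68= 3.40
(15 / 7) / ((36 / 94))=235 / 42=5.60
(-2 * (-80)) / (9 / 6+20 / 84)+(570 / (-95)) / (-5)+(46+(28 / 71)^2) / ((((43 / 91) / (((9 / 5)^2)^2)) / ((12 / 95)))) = 222.78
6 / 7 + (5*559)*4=78266 / 7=11180.86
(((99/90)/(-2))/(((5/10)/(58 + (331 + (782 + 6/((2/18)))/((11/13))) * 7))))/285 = -1793/50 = -35.86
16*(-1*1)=-16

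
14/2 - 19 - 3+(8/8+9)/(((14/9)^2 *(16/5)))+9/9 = -19927/1568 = -12.71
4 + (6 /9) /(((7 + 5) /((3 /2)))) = 49 /12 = 4.08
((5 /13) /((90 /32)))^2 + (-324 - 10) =-4571870 /13689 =-333.98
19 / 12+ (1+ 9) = 139 / 12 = 11.58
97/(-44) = -97/44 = -2.20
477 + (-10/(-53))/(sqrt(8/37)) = 5 * sqrt(74)/106 + 477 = 477.41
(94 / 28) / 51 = 47 / 714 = 0.07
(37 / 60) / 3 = 37 / 180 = 0.21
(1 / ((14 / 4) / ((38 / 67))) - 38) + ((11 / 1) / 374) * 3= -601957 / 15946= -37.75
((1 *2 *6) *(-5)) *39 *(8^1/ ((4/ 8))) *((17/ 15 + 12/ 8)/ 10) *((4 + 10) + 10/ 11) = -8084544/ 55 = -146991.71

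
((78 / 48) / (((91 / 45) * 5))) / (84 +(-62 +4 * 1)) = 9 / 1456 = 0.01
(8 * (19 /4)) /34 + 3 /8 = 203 /136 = 1.49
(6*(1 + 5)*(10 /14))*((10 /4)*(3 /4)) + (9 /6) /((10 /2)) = 1698 /35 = 48.51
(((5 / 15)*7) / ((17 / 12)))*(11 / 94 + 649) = 1069.13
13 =13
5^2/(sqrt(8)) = 25 *sqrt(2)/4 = 8.84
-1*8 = -8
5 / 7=0.71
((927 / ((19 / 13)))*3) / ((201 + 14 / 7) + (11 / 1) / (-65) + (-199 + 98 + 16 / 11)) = 25849395 / 1403131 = 18.42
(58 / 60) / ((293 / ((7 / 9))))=203 / 79110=0.00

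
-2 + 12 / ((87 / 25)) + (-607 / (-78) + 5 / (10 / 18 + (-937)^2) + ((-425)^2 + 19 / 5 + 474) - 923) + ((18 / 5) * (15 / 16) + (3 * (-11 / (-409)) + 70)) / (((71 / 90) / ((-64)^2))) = 364348735644836362153 / 648793120765335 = 561579.22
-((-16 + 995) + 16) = -995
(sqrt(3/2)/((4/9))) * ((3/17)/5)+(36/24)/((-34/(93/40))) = -279/2720+27 * sqrt(6)/680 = -0.01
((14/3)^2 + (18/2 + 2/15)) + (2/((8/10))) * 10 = 2516/45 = 55.91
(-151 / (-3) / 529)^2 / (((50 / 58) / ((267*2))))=117698762 / 20988075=5.61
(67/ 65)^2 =4489/ 4225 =1.06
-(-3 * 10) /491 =30 /491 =0.06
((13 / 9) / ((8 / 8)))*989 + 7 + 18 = 13082 / 9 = 1453.56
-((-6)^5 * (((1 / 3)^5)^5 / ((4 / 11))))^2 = -7744 / 12157665459056928801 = -0.00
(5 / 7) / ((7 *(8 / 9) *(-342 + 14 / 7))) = -9 / 26656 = -0.00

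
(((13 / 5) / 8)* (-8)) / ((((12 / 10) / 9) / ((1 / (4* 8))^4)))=-0.00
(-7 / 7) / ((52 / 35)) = -0.67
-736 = -736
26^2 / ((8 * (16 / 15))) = 2535 / 32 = 79.22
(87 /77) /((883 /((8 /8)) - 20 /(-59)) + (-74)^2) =1711 /9630159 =0.00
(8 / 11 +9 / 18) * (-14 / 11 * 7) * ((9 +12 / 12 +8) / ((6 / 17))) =-67473 / 121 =-557.63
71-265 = -194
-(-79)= 79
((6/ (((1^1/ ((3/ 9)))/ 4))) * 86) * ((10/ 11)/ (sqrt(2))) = 3440 * sqrt(2)/ 11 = 442.26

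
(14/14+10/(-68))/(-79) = -29/2686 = -0.01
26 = 26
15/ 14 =1.07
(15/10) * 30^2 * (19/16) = 12825/8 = 1603.12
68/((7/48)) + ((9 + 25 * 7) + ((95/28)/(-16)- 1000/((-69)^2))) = 1386112313/2132928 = 649.86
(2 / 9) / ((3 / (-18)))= -4 / 3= -1.33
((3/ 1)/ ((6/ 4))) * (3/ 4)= 3/ 2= 1.50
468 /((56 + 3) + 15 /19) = 7.83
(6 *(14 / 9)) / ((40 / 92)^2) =3703 / 75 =49.37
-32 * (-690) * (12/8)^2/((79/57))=2831760/79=35845.06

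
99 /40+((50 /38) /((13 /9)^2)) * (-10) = -3.83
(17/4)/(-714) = -1/168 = -0.01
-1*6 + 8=2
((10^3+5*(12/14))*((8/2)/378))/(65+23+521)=14060/805707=0.02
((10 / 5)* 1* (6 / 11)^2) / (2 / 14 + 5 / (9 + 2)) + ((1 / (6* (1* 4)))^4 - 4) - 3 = -503967491 / 83939328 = -6.00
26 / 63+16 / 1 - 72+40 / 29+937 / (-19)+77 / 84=-14247203 / 138852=-102.61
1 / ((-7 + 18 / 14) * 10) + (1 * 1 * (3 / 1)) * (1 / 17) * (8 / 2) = 4681 / 6800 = 0.69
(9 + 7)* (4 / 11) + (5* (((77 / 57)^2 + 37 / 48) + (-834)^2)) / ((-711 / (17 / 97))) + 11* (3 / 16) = -8374215757361 / 9859246452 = -849.38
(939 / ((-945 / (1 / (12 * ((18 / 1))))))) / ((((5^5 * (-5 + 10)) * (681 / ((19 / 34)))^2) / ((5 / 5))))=-112993 / 569949515572500000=-0.00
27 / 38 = 0.71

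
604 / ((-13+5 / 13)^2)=25519 / 6724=3.80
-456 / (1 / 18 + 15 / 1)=-8208 / 271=-30.29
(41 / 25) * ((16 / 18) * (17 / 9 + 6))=23288 / 2025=11.50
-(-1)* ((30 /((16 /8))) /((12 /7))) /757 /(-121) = -35 /366388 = -0.00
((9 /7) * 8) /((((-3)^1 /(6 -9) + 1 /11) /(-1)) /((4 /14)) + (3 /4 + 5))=3168 /595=5.32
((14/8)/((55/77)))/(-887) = -49/17740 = -0.00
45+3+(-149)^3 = -3307901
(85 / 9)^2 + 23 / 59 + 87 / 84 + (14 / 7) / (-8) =6046501 / 66906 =90.37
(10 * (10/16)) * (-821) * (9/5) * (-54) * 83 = 82793745/2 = 41396872.50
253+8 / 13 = 3297 / 13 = 253.62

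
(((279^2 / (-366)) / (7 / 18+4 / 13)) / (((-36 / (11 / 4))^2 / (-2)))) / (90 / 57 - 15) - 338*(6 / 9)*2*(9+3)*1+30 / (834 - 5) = -485015885094083 / 89681087360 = -5408.23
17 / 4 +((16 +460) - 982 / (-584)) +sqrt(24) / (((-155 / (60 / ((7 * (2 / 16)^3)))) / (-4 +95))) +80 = 41021 / 73 - 159744 * sqrt(6) / 31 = -12060.37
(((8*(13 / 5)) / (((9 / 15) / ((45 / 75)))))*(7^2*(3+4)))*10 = 71344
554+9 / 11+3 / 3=6114 / 11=555.82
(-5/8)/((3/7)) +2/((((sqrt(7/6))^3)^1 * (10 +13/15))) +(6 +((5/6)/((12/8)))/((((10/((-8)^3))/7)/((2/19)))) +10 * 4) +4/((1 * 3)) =180 * sqrt(42)/7987 +34085/1368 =25.06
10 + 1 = 11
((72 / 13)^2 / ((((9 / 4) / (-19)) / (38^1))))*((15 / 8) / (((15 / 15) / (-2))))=6238080 / 169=36911.72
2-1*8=-6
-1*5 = -5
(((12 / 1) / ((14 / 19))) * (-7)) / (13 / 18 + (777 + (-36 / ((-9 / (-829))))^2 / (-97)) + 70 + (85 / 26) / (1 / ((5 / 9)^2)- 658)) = 21177983034 / 20901484583635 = 0.00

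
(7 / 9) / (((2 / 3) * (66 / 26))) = 91 / 198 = 0.46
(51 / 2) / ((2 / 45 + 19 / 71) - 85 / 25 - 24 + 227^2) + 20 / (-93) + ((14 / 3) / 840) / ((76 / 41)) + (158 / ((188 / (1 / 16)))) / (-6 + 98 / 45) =-254195101637429923 / 1128231723725112960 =-0.23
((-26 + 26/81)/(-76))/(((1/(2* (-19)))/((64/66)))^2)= 40468480/88209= 458.78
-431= -431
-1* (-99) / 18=11 / 2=5.50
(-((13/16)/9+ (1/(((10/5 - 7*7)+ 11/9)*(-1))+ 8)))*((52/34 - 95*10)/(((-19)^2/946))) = 229407785497/11377998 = 20162.40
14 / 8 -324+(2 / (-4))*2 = -1293 / 4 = -323.25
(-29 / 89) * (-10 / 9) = 290 / 801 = 0.36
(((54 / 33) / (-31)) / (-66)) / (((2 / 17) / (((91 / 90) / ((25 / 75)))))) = 1547 / 75020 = 0.02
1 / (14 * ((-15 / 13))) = -13 / 210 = -0.06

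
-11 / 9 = -1.22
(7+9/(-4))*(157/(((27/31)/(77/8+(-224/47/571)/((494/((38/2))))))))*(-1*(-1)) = 2484096743093/301433184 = 8240.95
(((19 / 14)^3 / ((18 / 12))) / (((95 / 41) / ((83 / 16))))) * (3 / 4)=1228483 / 439040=2.80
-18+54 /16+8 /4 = -101 /8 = -12.62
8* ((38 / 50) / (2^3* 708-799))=152 / 121625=0.00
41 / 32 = 1.28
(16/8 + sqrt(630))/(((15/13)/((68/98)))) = 884/735 + 442 * sqrt(70)/245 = 16.30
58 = 58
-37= -37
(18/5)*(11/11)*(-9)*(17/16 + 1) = -2673/40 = -66.82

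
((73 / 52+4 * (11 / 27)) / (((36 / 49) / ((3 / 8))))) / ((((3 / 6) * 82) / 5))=1043455 / 5526144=0.19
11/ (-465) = -11/ 465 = -0.02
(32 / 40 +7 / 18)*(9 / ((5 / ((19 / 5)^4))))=13944347 / 31250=446.22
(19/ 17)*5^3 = 2375/ 17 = 139.71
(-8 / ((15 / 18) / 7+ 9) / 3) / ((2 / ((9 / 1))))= -504 / 383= -1.32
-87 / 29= -3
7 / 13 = 0.54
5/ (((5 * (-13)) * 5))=-1/ 65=-0.02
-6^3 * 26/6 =-936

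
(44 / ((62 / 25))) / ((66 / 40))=1000 / 93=10.75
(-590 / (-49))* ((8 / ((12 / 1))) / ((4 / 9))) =885 / 49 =18.06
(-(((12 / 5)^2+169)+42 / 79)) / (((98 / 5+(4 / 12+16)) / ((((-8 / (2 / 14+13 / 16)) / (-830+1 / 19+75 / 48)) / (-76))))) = 177254912 / 273184518915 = 0.00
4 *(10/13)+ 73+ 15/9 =3032/39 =77.74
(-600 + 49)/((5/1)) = -551/5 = -110.20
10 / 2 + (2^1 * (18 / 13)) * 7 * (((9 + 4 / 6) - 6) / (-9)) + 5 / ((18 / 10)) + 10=1156 / 117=9.88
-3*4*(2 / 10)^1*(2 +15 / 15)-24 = -156 / 5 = -31.20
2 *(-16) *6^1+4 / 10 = -958 / 5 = -191.60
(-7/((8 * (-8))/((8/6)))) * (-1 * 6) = -7/8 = -0.88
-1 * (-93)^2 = -8649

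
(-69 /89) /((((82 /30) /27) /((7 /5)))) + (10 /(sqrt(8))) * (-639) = -2269.93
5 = 5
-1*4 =-4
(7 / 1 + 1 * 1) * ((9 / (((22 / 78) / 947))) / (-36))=-73866 / 11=-6715.09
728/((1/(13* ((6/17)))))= 56784/17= 3340.24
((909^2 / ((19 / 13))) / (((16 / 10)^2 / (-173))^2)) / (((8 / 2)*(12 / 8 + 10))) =56127017.06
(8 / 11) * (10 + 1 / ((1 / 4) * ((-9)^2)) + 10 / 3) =8672 / 891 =9.73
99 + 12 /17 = 1695 /17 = 99.71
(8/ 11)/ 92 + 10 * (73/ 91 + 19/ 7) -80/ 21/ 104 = 346688/ 9867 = 35.14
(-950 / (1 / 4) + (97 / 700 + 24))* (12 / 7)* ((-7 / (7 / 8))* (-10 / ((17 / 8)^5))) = -11950.73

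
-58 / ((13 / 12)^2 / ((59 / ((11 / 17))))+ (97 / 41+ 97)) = -343459296 / 588492187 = -0.58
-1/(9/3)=-1/3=-0.33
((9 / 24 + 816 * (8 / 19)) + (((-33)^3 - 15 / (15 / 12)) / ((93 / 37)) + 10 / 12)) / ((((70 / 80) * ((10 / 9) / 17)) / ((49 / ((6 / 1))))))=-23479088297 / 11780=-1993131.43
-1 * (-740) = 740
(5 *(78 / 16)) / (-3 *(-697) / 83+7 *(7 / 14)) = 16185 / 19052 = 0.85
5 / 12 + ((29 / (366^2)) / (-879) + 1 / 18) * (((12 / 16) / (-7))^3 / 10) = 1196642068333 / 2871988062720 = 0.42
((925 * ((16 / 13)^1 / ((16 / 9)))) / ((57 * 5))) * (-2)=-1110 / 247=-4.49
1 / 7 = 0.14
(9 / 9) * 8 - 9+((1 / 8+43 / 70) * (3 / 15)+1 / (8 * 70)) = -2381 / 2800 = -0.85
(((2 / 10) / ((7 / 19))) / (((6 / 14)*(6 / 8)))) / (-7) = -76 / 315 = -0.24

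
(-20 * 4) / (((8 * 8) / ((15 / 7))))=-75 / 28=-2.68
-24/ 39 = -8/ 13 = -0.62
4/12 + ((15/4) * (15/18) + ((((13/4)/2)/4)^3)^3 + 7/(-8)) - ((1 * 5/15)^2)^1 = 782947719470869/316659348799488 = 2.47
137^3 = 2571353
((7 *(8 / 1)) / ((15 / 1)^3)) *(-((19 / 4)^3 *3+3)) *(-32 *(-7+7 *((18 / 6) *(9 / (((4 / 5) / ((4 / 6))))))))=29173522 / 1125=25932.02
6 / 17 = 0.35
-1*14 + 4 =-10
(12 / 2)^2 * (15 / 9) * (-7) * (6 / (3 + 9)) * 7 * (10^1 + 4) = -20580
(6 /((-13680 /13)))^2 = 169 /5198400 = 0.00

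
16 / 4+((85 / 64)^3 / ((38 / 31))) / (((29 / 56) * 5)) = 171094369 / 36110336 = 4.74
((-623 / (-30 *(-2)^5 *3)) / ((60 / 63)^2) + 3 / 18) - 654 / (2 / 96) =-12054555581 / 384000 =-31392.07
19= 19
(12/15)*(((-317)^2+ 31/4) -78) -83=80252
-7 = -7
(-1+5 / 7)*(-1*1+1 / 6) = 5 / 21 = 0.24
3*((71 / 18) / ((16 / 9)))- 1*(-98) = 3349 / 32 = 104.66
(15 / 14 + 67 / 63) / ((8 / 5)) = 1345 / 1008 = 1.33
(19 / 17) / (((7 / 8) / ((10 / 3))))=1520 / 357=4.26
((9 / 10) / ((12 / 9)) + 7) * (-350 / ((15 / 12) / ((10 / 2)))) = -10745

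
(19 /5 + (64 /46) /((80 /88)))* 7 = 4291 /115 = 37.31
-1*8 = -8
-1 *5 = -5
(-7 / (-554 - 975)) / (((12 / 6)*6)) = 7 / 18348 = 0.00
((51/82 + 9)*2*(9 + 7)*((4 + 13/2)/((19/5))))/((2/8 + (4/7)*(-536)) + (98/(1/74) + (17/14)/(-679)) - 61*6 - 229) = 12600393120/94059964721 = 0.13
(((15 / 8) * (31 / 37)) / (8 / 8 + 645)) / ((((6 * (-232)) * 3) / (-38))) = 155 / 7004544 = 0.00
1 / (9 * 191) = 1 / 1719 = 0.00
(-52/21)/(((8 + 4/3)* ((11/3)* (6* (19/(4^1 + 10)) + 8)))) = -39/8701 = -0.00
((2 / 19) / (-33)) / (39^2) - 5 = -4768337 / 953667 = -5.00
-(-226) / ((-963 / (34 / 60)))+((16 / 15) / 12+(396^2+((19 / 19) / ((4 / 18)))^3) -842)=18034880749 / 115560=156065.08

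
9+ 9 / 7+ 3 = 93 / 7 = 13.29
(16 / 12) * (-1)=-4 / 3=-1.33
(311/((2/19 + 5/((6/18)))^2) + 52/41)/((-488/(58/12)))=-0.03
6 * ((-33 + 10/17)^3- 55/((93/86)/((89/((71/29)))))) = -2329111583486/10813513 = -215388.98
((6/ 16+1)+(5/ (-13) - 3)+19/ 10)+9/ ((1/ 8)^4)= 19169223/ 520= 36863.89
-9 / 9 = -1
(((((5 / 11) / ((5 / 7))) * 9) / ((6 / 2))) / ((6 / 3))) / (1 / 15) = 315 / 22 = 14.32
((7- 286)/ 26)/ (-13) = 279/ 338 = 0.83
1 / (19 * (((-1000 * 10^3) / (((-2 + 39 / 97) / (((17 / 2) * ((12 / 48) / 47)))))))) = 1457 / 783275000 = 0.00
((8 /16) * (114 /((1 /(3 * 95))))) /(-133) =-855 /7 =-122.14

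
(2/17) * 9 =18/17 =1.06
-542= -542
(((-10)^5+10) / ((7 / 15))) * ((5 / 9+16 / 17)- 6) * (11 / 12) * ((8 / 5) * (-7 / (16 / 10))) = -6191374.26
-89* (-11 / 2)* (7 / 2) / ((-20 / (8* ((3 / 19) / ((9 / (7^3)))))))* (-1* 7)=16454053 / 570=28866.76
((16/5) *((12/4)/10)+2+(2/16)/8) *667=3175587/1600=1984.74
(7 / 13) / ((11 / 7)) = 0.34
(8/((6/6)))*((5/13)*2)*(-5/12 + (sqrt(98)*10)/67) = -100/39 + 5600*sqrt(2)/871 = 6.53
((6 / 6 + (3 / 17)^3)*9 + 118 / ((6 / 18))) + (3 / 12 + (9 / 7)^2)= 351430301 / 962948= 364.95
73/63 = 1.16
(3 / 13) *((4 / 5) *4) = 48 / 65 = 0.74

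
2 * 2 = 4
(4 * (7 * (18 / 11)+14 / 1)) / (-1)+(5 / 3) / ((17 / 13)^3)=-16386845 / 162129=-101.07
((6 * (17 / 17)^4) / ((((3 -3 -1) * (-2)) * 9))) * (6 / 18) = 1 / 9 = 0.11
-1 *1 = -1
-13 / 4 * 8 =-26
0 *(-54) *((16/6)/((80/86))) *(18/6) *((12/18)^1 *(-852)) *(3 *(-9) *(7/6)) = 0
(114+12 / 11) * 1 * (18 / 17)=121.86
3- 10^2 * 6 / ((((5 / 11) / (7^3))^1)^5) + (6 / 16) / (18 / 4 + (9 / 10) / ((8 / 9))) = -2697507137387064511729 / 18375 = -146803109517663374.79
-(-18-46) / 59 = 64 / 59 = 1.08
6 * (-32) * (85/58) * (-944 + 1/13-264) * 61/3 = 2605441760/377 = 6910986.10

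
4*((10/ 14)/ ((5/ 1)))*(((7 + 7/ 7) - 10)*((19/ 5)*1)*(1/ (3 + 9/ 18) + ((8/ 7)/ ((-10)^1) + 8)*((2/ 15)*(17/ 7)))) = -528656/ 42875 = -12.33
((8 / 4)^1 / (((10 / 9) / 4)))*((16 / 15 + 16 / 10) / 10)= 48 / 25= 1.92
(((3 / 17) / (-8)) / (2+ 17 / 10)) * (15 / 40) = -45 / 20128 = -0.00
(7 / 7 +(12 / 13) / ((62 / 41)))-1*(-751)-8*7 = 280734 / 403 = 696.61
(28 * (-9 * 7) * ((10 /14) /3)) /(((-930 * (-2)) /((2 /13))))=-14 /403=-0.03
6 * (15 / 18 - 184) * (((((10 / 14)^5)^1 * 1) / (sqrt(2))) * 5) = -722.46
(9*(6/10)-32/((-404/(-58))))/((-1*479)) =-407/241895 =-0.00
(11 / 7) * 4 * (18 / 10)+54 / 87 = 12114 / 1015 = 11.93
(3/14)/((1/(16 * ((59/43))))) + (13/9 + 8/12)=6.82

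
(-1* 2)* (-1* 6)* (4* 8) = 384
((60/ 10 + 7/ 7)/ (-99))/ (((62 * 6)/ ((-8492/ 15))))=0.11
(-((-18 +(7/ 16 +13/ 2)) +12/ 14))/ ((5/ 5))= 1143/ 112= 10.21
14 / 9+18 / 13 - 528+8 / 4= -61198 / 117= -523.06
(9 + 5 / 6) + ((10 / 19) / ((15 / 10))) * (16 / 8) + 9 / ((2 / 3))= 1370 / 57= 24.04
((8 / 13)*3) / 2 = 12 / 13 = 0.92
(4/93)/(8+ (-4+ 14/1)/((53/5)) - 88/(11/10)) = -106/175119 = -0.00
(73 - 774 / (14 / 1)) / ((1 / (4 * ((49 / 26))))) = 1736 / 13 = 133.54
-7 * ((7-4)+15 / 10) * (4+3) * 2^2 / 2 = -441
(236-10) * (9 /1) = 2034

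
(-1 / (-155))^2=1 / 24025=0.00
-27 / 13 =-2.08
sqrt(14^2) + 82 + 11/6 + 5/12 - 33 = 261/4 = 65.25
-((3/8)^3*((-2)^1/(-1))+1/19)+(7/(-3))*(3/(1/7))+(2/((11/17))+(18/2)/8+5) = -39.94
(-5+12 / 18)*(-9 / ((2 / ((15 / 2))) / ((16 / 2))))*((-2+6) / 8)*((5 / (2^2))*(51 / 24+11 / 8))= 20475 / 8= 2559.38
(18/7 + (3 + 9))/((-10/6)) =-306/35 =-8.74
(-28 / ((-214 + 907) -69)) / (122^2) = -7 / 2321904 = -0.00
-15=-15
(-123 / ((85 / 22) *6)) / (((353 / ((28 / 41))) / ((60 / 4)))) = -924 / 6001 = -0.15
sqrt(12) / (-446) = -sqrt(3) / 223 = -0.01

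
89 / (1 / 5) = 445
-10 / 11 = -0.91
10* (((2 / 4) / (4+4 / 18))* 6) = 135 / 19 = 7.11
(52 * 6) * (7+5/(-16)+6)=7917/2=3958.50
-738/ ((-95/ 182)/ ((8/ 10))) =537264/ 475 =1131.08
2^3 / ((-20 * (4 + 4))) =-1 / 20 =-0.05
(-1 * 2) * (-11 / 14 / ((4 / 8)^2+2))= 0.70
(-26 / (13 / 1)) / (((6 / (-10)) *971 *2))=5 / 2913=0.00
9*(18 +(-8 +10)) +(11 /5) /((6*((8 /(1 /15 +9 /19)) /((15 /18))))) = 7388047 /41040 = 180.02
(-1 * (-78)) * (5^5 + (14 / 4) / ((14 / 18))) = 244101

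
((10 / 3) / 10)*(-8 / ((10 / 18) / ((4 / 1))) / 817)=-96 / 4085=-0.02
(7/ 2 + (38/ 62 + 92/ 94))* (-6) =-44511/ 1457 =-30.55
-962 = -962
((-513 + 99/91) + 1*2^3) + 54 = -40942/91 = -449.91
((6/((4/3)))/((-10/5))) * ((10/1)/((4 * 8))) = -0.70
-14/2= -7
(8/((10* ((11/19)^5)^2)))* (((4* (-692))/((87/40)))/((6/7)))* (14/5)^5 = -1022257478454289726480384/21155211940190625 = -48321779.11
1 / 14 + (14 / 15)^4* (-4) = -2100671 / 708750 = -2.96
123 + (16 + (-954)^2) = 910255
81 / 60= 1.35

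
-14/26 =-7/13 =-0.54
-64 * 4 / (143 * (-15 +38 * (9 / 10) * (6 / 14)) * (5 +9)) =160 / 429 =0.37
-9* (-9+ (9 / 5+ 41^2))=-75321 / 5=-15064.20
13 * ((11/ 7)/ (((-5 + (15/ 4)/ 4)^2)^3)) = 184549376/ 40610171875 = 0.00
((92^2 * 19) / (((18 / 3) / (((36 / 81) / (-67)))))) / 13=-321632 / 23517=-13.68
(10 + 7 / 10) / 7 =107 / 70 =1.53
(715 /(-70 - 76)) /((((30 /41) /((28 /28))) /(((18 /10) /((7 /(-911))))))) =16023579 /10220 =1567.86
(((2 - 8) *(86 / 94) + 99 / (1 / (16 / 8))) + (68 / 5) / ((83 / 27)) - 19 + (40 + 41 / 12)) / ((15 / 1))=51809509 / 3510900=14.76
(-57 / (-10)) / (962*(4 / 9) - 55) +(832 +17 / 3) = 84262429 / 100590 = 837.68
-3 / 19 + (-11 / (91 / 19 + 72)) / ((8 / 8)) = -8348 / 27721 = -0.30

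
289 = 289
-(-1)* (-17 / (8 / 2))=-4.25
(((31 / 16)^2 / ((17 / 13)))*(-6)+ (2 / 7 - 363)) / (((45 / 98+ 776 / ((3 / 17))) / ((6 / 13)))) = -0.04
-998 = -998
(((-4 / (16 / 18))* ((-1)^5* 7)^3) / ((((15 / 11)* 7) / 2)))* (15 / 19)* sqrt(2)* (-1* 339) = -1644489* sqrt(2) / 19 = -122403.09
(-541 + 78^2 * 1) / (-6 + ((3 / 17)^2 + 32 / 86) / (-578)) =-39814293658 / 43101847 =-923.73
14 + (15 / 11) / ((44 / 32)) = 1814 / 121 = 14.99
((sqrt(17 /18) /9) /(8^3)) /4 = sqrt(34) /110592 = 0.00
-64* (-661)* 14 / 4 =148064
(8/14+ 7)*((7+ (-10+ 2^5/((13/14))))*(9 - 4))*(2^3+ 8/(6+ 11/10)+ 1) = 77928815/6461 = 12061.42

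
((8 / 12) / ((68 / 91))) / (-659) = -0.00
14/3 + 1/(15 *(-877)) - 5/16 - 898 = -62698197/70160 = -893.65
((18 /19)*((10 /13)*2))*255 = 91800 /247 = 371.66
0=0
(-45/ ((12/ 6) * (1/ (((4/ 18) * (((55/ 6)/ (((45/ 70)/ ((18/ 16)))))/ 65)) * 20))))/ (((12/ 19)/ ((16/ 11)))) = -6650/ 117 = -56.84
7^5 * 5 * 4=336140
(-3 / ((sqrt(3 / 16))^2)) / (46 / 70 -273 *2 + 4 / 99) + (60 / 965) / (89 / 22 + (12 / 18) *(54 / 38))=31808329608 / 761062719143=0.04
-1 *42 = -42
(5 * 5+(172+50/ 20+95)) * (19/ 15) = 11191/ 30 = 373.03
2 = 2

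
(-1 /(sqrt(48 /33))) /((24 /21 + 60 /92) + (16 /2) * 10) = -161 * sqrt(11) /52676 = -0.01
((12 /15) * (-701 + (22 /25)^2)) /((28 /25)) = -437641 /875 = -500.16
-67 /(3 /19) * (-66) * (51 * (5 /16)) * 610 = 1089083325 /4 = 272270831.25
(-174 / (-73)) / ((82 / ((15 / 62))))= 1305 / 185566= 0.01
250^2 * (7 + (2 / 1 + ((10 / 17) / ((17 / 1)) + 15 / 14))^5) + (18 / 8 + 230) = 5016194024515308288864669 / 271062475878770744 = 18505674.78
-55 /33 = -5 /3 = -1.67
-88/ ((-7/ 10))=880/ 7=125.71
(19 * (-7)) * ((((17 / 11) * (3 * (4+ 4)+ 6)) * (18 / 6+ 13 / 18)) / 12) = -757435 / 396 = -1912.71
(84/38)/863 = 42/16397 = 0.00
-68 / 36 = -17 / 9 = -1.89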